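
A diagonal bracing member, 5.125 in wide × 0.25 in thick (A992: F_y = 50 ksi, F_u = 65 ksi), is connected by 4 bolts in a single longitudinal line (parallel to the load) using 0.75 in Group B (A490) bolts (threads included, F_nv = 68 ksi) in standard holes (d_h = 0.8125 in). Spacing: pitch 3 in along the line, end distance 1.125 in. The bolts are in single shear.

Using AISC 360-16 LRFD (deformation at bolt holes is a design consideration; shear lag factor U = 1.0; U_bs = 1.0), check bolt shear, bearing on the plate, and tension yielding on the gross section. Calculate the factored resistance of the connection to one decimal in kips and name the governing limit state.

57.7 kips (gross-section yield governs)

Bolt shear: A_b = π(0.75)²/4 = 0.44179 in². φR_n = 0.75 × 68 × 0.44179 × 4 × 1 = 90.1 kips.
Bearing (0.25 in plate, F_u = 65 ksi): end bolts L_c = 1.125 − 0.8125/2 = 0.71875, R_n = min(1.2×0.71875×0.25×65, 2.4×0.75×0.25×65) = 14.016 kips/bolt; interior L_c = 3 − 0.8125 = 2.1875, R_n = 29.25 kips/bolt. φR_n = 0.75 × (1×14.016 + 3×29.25) = 76.3 kips.
Tension yield (gross): A_g = 5.125×0.25 = 1.2813 in². φR_n = 0.90 × 50 × 1.2813 = 57.7 kips.
Governing: min(90.1, 76.3, 57.7) = 57.7 kips → gross-section yield.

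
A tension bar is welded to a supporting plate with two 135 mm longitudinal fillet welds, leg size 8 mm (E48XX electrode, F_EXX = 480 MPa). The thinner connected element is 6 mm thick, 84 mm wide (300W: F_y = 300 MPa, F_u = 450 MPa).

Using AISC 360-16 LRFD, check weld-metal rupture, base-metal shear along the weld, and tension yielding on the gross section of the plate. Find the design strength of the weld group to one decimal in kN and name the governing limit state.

136.1 kN (gross-section yield governs)

Weld metal: throat = 0.707×8 = 5.656 mm, L = 2×135 = 270 mm. φR_n = 0.75 × 0.6 × 480 × 5.656 × 270 = 329.9 kN.
Base metal shear (6 mm plate): yield φR_n = 1.0×0.6×300×6×270 = 291.6 kN; rupture φR_n = 0.75×0.6×450×6×270 = 328.1 kN; take 291.6 kN (yield).
Tension yield (gross): A_g = 84×6 = 504 mm². φR_n = 0.90 × 300 × 504 = 136.1 kN.
Governing: min(329.9, 291.6, 136.1) = 136.1 kN → gross-section yield.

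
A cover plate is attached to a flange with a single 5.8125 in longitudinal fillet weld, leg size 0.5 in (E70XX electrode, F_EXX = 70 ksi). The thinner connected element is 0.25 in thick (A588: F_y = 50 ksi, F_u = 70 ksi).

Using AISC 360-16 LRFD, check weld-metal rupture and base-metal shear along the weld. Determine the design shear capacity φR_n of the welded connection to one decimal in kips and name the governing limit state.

Weld metal: throat = 0.707×0.5 = 0.3535 in, L = 5.8125 in. φR_n = 0.75 × 0.6 × 70 × 0.3535 × 5.8125 = 64.7 kips.
Base metal shear (0.25 in plate): yield φR_n = 1.0×0.6×50×0.25×5.8125 = 43.6 kips; rupture φR_n = 0.75×0.6×70×0.25×5.8125 = 45.8 kips; take 43.6 kips (yield).
Governing: min(64.7, 43.6) = 43.6 kips → base-metal shear.

43.6 kips (base-metal shear governs)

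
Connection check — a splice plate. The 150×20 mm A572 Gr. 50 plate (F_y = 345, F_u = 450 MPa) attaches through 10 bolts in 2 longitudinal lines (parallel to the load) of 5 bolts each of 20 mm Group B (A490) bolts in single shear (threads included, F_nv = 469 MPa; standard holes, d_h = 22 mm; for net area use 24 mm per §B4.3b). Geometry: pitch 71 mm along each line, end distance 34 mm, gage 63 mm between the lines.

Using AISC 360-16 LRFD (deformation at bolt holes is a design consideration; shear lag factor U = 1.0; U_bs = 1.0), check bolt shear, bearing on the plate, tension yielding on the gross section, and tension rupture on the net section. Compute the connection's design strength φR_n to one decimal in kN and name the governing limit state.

688.5 kN (net-section rupture governs)

Bolt shear: A_b = π(20)²/4 = 314.16 mm². φR_n = 0.75 × 469 × 314.16 × 10 × 1 = 1105.1 kN.
Bearing (20 mm plate, F_u = 450 MPa): end bolts L_c = 34 − 22/2 = 23, R_n = min(1.2×23×20×450, 2.4×20×20×450) = 248.4 kN/bolt; interior L_c = 71 − 22 = 49, R_n = 432 kN/bolt. φR_n = 0.75 × (2×248.4 + 8×432) = 2964.6 kN.
Tension yield (gross): A_g = 150×20 = 3000 mm². φR_n = 0.90 × 345 × 3000 = 931.5 kN.
Tension rupture (net): A_n = (150 − 2×24)×20 = 2040 mm² (U = 1.0, A_e = A_n). φR_n = 0.75 × 450 × 2040 = 688.5 kN.
Governing: min(1105.1, 2964.6, 931.5, 688.5) = 688.5 kN → net-section rupture.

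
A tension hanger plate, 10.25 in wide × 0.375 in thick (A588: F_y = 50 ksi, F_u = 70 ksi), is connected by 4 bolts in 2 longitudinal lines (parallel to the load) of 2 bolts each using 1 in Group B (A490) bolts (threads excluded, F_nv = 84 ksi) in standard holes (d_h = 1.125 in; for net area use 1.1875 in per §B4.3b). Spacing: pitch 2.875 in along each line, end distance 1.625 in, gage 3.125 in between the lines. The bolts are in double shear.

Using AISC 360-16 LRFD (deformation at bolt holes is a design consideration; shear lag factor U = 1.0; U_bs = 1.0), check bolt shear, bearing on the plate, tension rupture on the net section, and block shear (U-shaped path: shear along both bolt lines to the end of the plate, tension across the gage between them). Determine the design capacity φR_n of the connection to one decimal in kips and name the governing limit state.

Bolt shear: A_b = π(1)²/4 = 0.7854 in². φR_n = 0.75 × 84 × 0.7854 × 4 × 2 = 395.8 kips.
Bearing (0.375 in plate, F_u = 70 ksi): end bolts L_c = 1.625 − 1.125/2 = 1.0625, R_n = min(1.2×1.0625×0.375×70, 2.4×1×0.375×70) = 33.469 kips/bolt; interior L_c = 2.875 − 1.125 = 1.75, R_n = 55.125 kips/bolt. φR_n = 0.75 × (2×33.469 + 2×55.125) = 132.9 kips.
Tension rupture (net): A_n = (10.25 − 2×1.1875)×0.375 = 2.9531 in² (U = 1.0, A_e = A_n). φR_n = 0.75 × 70 × 2.9531 = 155.0 kips.
Block shear: shear path 2×[1.625+1×2.875] = 2×4.5 in, A_gv = 3.375, A_nv = 2×(4.5 − 1.5×1.1875)×0.375 = 2.0391 in²; tension across gage: (3.125 − 1×1.1875)×0.375 = 0.72656 in². R_n = min(0.6×70×2.0391, 0.6×50×3.375) + 1.0×70×0.72656 = min(85.642, 101.25) + 50.859 = 136.5 kips. φR_n = 0.75 × 136.5 = 102.4 kips.
Governing: min(395.8, 132.9, 155.0, 102.4) = 102.4 kips → block shear.

102.4 kips (block shear governs)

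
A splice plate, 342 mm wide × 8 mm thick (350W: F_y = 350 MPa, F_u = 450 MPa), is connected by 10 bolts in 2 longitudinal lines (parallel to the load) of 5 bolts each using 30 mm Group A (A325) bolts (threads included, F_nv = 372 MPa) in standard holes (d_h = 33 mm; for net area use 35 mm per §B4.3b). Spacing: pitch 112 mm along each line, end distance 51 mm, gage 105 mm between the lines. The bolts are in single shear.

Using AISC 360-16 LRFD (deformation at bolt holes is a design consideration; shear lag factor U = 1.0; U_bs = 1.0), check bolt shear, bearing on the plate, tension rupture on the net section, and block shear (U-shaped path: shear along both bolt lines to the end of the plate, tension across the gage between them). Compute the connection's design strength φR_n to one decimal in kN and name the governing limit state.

734.4 kN (net-section rupture governs)

Bolt shear: A_b = π(30)²/4 = 706.86 mm². φR_n = 0.75 × 372 × 706.86 × 10 × 1 = 1972.1 kN.
Bearing (8 mm plate, F_u = 450 MPa): end bolts L_c = 51 − 33/2 = 34.5, R_n = min(1.2×34.5×8×450, 2.4×30×8×450) = 149.04 kN/bolt; interior L_c = 112 − 33 = 79, R_n = 259.2 kN/bolt. φR_n = 0.75 × (2×149.04 + 8×259.2) = 1778.8 kN.
Tension rupture (net): A_n = (342 − 2×35)×8 = 2176 mm² (U = 1.0, A_e = A_n). φR_n = 0.75 × 450 × 2176 = 734.4 kN.
Block shear: shear path 2×[51+4×112] = 2×499 mm, A_gv = 7984, A_nv = 2×(499 − 4.5×35)×8 = 5464 mm²; tension across gage: (105 − 1×35)×8 = 560 mm². R_n = min(0.6×450×5464, 0.6×350×7984) + 1.0×450×560 = min(1475.3, 1676.6) + 252 = 1727.3 kN. φR_n = 0.75 × 1727.3 = 1295.5 kN.
Governing: min(1972.1, 1778.8, 734.4, 1295.5) = 734.4 kN → net-section rupture.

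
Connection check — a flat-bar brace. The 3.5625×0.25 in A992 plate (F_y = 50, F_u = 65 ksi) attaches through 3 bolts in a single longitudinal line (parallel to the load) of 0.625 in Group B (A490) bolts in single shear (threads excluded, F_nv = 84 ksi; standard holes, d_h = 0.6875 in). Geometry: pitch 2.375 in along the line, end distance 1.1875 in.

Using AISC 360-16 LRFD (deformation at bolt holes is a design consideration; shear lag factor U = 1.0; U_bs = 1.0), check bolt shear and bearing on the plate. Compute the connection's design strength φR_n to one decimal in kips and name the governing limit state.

Bolt shear: A_b = π(0.625)²/4 = 0.3068 in². φR_n = 0.75 × 84 × 0.3068 × 3 × 1 = 58.0 kips.
Bearing (0.25 in plate, F_u = 65 ksi): end bolts L_c = 1.1875 − 0.6875/2 = 0.84375, R_n = min(1.2×0.84375×0.25×65, 2.4×0.625×0.25×65) = 16.453 kips/bolt; interior L_c = 2.375 − 0.6875 = 1.6875, R_n = 24.375 kips/bolt. φR_n = 0.75 × (1×16.453 + 2×24.375) = 48.9 kips.
Governing: min(58.0, 48.9) = 48.9 kips → bearing.

48.9 kips (bearing governs)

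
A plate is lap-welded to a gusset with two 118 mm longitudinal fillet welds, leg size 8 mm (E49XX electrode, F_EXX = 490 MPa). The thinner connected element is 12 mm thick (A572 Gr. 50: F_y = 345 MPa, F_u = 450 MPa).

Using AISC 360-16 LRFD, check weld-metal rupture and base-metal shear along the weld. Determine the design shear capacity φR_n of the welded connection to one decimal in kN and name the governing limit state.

294.3 kN (weld metal governs)

Weld metal: throat = 0.707×8 = 5.656 mm, L = 2×118 = 236 mm. φR_n = 0.75 × 0.6 × 490 × 5.656 × 236 = 294.3 kN.
Base metal shear (12 mm plate): yield φR_n = 1.0×0.6×345×12×236 = 586.2 kN; rupture φR_n = 0.75×0.6×450×12×236 = 573.5 kN; take 573.5 kN (rupture).
Governing: min(294.3, 573.5) = 294.3 kN → weld metal.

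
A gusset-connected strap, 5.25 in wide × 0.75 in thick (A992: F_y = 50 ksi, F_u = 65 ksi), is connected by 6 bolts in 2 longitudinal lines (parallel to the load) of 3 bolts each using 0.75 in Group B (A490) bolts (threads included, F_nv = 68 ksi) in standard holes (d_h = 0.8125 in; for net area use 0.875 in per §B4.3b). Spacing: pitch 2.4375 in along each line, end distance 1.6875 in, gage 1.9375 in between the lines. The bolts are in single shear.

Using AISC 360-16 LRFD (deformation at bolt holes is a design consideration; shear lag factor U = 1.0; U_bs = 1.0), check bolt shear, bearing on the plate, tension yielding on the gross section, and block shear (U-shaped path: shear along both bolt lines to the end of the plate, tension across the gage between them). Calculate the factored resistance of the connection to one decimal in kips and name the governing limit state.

Bolt shear: A_b = π(0.75)²/4 = 0.44179 in². φR_n = 0.75 × 68 × 0.44179 × 6 × 1 = 135.2 kips.
Bearing (0.75 in plate, F_u = 65 ksi): end bolts L_c = 1.6875 − 0.8125/2 = 1.28125, R_n = min(1.2×1.28125×0.75×65, 2.4×0.75×0.75×65) = 74.953 kips/bolt; interior L_c = 2.4375 − 0.8125 = 1.625, R_n = 87.75 kips/bolt. φR_n = 0.75 × (2×74.953 + 4×87.75) = 375.7 kips.
Tension yield (gross): A_g = 5.25×0.75 = 3.9375 in². φR_n = 0.90 × 50 × 3.9375 = 177.2 kips.
Block shear: shear path 2×[1.6875+2×2.4375] = 2×6.5625 in, A_gv = 9.8438, A_nv = 2×(6.5625 − 2.5×0.875)×0.75 = 6.5625 in²; tension across gage: (1.9375 − 1×0.875)×0.75 = 0.79688 in². R_n = min(0.6×65×6.5625, 0.6×50×9.8438) + 1.0×65×0.79688 = min(255.94, 295.31) + 51.797 = 307.74 kips. φR_n = 0.75 × 307.74 = 230.8 kips.
Governing: min(135.2, 375.7, 177.2, 230.8) = 135.2 kips → bolt shear.

135.2 kips (bolt shear governs)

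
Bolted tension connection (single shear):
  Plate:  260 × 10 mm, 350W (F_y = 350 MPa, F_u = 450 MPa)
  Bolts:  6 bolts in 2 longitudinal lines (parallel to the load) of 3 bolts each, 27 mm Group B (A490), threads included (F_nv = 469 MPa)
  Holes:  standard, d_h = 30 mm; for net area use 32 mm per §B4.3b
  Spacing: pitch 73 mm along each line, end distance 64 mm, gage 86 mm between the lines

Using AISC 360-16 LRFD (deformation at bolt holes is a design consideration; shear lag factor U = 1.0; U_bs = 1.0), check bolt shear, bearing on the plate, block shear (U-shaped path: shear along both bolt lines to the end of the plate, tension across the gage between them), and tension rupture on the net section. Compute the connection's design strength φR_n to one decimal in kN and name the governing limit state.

661.5 kN (net-section rupture governs)

Bolt shear: A_b = π(27)²/4 = 572.56 mm². φR_n = 0.75 × 469 × 572.56 × 6 × 1 = 1208.4 kN.
Bearing (10 mm plate, F_u = 450 MPa): end bolts L_c = 64 − 30/2 = 49, R_n = min(1.2×49×10×450, 2.4×27×10×450) = 264.6 kN/bolt; interior L_c = 73 − 30 = 43, R_n = 232.2 kN/bolt. φR_n = 0.75 × (2×264.6 + 4×232.2) = 1093.5 kN.
Block shear: shear path 2×[64+2×73] = 2×210 mm, A_gv = 4200, A_nv = 2×(210 − 2.5×32)×10 = 2600 mm²; tension across gage: (86 − 1×32)×10 = 540 mm². R_n = min(0.6×450×2600, 0.6×350×4200) + 1.0×450×540 = min(702, 882) + 243 = 945 kN. φR_n = 0.75 × 945 = 708.8 kN.
Tension rupture (net): A_n = (260 − 2×32)×10 = 1960 mm² (U = 1.0, A_e = A_n). φR_n = 0.75 × 450 × 1960 = 661.5 kN.
Governing: min(1208.4, 1093.5, 708.8, 661.5) = 661.5 kN → net-section rupture.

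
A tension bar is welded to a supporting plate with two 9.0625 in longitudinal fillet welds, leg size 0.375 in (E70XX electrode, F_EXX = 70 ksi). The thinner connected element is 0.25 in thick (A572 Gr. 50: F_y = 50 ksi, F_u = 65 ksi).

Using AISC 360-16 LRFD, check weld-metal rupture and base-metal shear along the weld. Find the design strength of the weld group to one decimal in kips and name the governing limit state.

132.5 kips (base-metal shear governs)

Weld metal: throat = 0.707×0.375 = 0.26513 in, L = 2×9.0625 = 18.125 in. φR_n = 0.75 × 0.6 × 70 × 0.26513 × 18.125 = 151.4 kips.
Base metal shear (0.25 in plate): yield φR_n = 1.0×0.6×50×0.25×18.125 = 135.9 kips; rupture φR_n = 0.75×0.6×65×0.25×18.125 = 132.5 kips; take 132.5 kips (rupture).
Governing: min(151.4, 132.5) = 132.5 kips → base-metal shear.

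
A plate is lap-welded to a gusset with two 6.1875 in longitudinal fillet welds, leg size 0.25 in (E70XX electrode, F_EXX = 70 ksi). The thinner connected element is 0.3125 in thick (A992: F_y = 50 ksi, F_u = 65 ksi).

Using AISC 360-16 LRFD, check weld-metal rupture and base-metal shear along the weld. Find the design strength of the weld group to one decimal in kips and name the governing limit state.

Weld metal: throat = 0.707×0.25 = 0.17675 in, L = 2×6.1875 = 12.375 in. φR_n = 0.75 × 0.6 × 70 × 0.17675 × 12.375 = 68.9 kips.
Base metal shear (0.3125 in plate): yield φR_n = 1.0×0.6×50×0.3125×12.375 = 116.0 kips; rupture φR_n = 0.75×0.6×65×0.3125×12.375 = 113.1 kips; take 113.1 kips (rupture).
Governing: min(68.9, 113.1) = 68.9 kips → weld metal.

68.9 kips (weld metal governs)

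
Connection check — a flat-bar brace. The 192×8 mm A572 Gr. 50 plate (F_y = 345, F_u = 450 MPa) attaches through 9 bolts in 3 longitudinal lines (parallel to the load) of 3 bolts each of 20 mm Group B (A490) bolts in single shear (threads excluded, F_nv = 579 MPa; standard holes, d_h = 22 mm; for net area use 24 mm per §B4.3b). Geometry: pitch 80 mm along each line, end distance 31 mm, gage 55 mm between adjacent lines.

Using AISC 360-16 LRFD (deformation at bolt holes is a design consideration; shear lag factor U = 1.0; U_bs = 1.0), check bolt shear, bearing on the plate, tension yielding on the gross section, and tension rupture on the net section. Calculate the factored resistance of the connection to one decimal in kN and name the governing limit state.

324.0 kN (net-section rupture governs)

Bolt shear: A_b = π(20)²/4 = 314.16 mm². φR_n = 0.75 × 579 × 314.16 × 9 × 1 = 1227.8 kN.
Bearing (8 mm plate, F_u = 450 MPa): end bolts L_c = 31 − 22/2 = 20, R_n = min(1.2×20×8×450, 2.4×20×8×450) = 86.4 kN/bolt; interior L_c = 80 − 22 = 58, R_n = 172.8 kN/bolt. φR_n = 0.75 × (3×86.4 + 6×172.8) = 972.0 kN.
Tension yield (gross): A_g = 192×8 = 1536 mm². φR_n = 0.90 × 345 × 1536 = 476.9 kN.
Tension rupture (net): A_n = (192 − 3×24)×8 = 960 mm² (U = 1.0, A_e = A_n). φR_n = 0.75 × 450 × 960 = 324.0 kN.
Governing: min(1227.8, 972.0, 476.9, 324.0) = 324.0 kN → net-section rupture.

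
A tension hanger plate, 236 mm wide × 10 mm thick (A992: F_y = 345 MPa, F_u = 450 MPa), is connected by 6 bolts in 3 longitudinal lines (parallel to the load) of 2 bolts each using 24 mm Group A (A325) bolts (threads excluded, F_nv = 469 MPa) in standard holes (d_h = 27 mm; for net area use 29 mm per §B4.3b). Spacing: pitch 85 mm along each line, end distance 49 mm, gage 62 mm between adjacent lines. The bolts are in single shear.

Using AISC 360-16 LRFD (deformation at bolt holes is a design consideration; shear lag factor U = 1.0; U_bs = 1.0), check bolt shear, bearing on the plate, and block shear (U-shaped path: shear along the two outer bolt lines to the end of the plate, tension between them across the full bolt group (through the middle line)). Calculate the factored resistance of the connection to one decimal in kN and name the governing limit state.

589.3 kN (block shear governs)

Bolt shear: A_b = π(24)²/4 = 452.39 mm². φR_n = 0.75 × 469 × 452.39 × 6 × 1 = 954.8 kN.
Bearing (10 mm plate, F_u = 450 MPa): end bolts L_c = 49 − 27/2 = 35.5, R_n = min(1.2×35.5×10×450, 2.4×24×10×450) = 191.7 kN/bolt; interior L_c = 85 − 27 = 58, R_n = 259.2 kN/bolt. φR_n = 0.75 × (3×191.7 + 3×259.2) = 1014.5 kN.
Block shear: shear path 2×[49+1×85] = 2×134 mm, A_gv = 2680, A_nv = 2×(134 − 1.5×29)×10 = 1810 mm²; tension across gage: (124 − 2×29)×10 = 660 mm². R_n = min(0.6×450×1810, 0.6×345×2680) + 1.0×450×660 = min(488.7, 554.76) + 297 = 785.7 kN. φR_n = 0.75 × 785.7 = 589.3 kN.
Governing: min(954.8, 1014.5, 589.3) = 589.3 kN → block shear.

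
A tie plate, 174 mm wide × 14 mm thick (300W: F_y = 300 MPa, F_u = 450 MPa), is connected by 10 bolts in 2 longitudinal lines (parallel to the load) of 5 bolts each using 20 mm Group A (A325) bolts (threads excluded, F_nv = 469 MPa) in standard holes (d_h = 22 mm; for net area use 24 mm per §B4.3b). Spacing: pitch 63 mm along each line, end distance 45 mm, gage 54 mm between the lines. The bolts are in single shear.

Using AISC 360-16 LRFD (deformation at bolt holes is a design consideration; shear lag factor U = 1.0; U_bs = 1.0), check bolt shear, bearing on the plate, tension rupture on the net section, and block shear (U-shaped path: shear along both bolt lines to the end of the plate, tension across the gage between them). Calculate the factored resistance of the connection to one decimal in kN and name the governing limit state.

595.4 kN (net-section rupture governs)

Bolt shear: A_b = π(20)²/4 = 314.16 mm². φR_n = 0.75 × 469 × 314.16 × 10 × 1 = 1105.1 kN.
Bearing (14 mm plate, F_u = 450 MPa): end bolts L_c = 45 − 22/2 = 34, R_n = min(1.2×34×14×450, 2.4×20×14×450) = 257.04 kN/bolt; interior L_c = 63 − 22 = 41, R_n = 302.4 kN/bolt. φR_n = 0.75 × (2×257.04 + 8×302.4) = 2200.0 kN.
Tension rupture (net): A_n = (174 − 2×24)×14 = 1764 mm² (U = 1.0, A_e = A_n). φR_n = 0.75 × 450 × 1764 = 595.4 kN.
Block shear: shear path 2×[45+4×63] = 2×297 mm, A_gv = 8316, A_nv = 2×(297 − 4.5×24)×14 = 5292 mm²; tension across gage: (54 − 1×24)×14 = 420 mm². R_n = min(0.6×450×5292, 0.6×300×8316) + 1.0×450×420 = min(1428.8, 1496.9) + 189 = 1617.8 kN. φR_n = 0.75 × 1617.8 = 1213.4 kN.
Governing: min(1105.1, 2200.0, 595.4, 1213.4) = 595.4 kN → net-section rupture.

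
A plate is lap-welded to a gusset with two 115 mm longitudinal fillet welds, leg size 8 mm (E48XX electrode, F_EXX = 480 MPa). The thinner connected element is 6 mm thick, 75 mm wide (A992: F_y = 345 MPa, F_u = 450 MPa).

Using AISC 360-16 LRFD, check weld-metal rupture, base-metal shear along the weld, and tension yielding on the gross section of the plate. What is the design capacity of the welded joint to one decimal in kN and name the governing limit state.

Weld metal: throat = 0.707×8 = 5.656 mm, L = 2×115 = 230 mm. φR_n = 0.75 × 0.6 × 480 × 5.656 × 230 = 281.0 kN.
Base metal shear (6 mm plate): yield φR_n = 1.0×0.6×345×6×230 = 285.7 kN; rupture φR_n = 0.75×0.6×450×6×230 = 279.5 kN; take 279.5 kN (rupture).
Tension yield (gross): A_g = 75×6 = 450 mm². φR_n = 0.90 × 345 × 450 = 139.7 kN.
Governing: min(281.0, 279.5, 139.7) = 139.7 kN → gross-section yield.

139.7 kN (gross-section yield governs)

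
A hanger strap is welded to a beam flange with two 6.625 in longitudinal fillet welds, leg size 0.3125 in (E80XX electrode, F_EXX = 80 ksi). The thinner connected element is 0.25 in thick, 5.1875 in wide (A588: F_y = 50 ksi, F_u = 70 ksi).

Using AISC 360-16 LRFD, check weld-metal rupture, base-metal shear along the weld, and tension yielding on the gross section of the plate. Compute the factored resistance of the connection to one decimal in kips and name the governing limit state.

58.4 kips (gross-section yield governs)

Weld metal: throat = 0.707×0.3125 = 0.22094 in, L = 2×6.625 = 13.25 in. φR_n = 0.75 × 0.6 × 80 × 0.22094 × 13.25 = 105.4 kips.
Base metal shear (0.25 in plate): yield φR_n = 1.0×0.6×50×0.25×13.25 = 99.4 kips; rupture φR_n = 0.75×0.6×70×0.25×13.25 = 104.3 kips; take 99.4 kips (yield).
Tension yield (gross): A_g = 5.1875×0.25 = 1.2969 in². φR_n = 0.90 × 50 × 1.2969 = 58.4 kips.
Governing: min(105.4, 99.4, 58.4) = 58.4 kips → gross-section yield.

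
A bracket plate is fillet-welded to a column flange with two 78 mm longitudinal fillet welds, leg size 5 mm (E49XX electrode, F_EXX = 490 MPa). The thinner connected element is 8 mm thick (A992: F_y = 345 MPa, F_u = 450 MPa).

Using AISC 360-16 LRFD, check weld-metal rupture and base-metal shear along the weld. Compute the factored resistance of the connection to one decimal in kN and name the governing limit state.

Weld metal: throat = 0.707×5 = 3.535 mm, L = 2×78 = 156 mm. φR_n = 0.75 × 0.6 × 490 × 3.535 × 156 = 121.6 kN.
Base metal shear (8 mm plate): yield φR_n = 1.0×0.6×345×8×156 = 258.3 kN; rupture φR_n = 0.75×0.6×450×8×156 = 252.7 kN; take 252.7 kN (rupture).
Governing: min(121.6, 252.7) = 121.6 kN → weld metal.

121.6 kN (weld metal governs)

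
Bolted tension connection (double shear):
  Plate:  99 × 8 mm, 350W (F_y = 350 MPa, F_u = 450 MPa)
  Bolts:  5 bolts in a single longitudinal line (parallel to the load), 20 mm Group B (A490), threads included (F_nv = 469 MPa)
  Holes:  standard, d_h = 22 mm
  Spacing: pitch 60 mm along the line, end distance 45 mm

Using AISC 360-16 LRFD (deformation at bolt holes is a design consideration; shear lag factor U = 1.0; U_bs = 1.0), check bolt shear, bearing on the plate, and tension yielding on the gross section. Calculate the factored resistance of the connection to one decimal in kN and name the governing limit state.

Bolt shear: A_b = π(20)²/4 = 314.16 mm². φR_n = 0.75 × 469 × 314.16 × 5 × 2 = 1105.1 kN.
Bearing (8 mm plate, F_u = 450 MPa): end bolts L_c = 45 − 22/2 = 34, R_n = min(1.2×34×8×450, 2.4×20×8×450) = 146.88 kN/bolt; interior L_c = 60 − 22 = 38, R_n = 164.16 kN/bolt. φR_n = 0.75 × (1×146.88 + 4×164.16) = 602.6 kN.
Tension yield (gross): A_g = 99×8 = 792 mm². φR_n = 0.90 × 350 × 792 = 249.5 kN.
Governing: min(1105.1, 602.6, 249.5) = 249.5 kN → gross-section yield.

249.5 kN (gross-section yield governs)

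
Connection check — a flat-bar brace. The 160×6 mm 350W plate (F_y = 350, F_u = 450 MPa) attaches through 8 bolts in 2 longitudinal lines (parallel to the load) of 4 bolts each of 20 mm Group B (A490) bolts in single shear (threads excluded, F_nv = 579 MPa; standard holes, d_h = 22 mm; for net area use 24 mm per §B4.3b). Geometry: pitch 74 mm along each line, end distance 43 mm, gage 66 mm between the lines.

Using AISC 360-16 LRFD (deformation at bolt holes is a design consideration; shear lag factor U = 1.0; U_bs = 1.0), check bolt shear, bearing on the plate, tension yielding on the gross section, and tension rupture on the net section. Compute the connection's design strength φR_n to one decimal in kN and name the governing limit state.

226.8 kN (net-section rupture governs)

Bolt shear: A_b = π(20)²/4 = 314.16 mm². φR_n = 0.75 × 579 × 314.16 × 8 × 1 = 1091.4 kN.
Bearing (6 mm plate, F_u = 450 MPa): end bolts L_c = 43 − 22/2 = 32, R_n = min(1.2×32×6×450, 2.4×20×6×450) = 103.68 kN/bolt; interior L_c = 74 − 22 = 52, R_n = 129.6 kN/bolt. φR_n = 0.75 × (2×103.68 + 6×129.6) = 738.7 kN.
Tension yield (gross): A_g = 160×6 = 960 mm². φR_n = 0.90 × 350 × 960 = 302.4 kN.
Tension rupture (net): A_n = (160 − 2×24)×6 = 672 mm² (U = 1.0, A_e = A_n). φR_n = 0.75 × 450 × 672 = 226.8 kN.
Governing: min(1091.4, 738.7, 302.4, 226.8) = 226.8 kN → net-section rupture.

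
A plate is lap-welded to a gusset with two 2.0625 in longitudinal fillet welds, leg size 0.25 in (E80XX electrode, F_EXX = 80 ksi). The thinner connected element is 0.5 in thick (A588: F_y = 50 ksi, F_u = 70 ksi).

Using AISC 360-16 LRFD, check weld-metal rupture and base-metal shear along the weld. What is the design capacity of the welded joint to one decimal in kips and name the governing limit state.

26.2 kips (weld metal governs)

Weld metal: throat = 0.707×0.25 = 0.17675 in, L = 2×2.0625 = 4.125 in. φR_n = 0.75 × 0.6 × 80 × 0.17675 × 4.125 = 26.2 kips.
Base metal shear (0.5 in plate): yield φR_n = 1.0×0.6×50×0.5×4.125 = 61.9 kips; rupture φR_n = 0.75×0.6×70×0.5×4.125 = 65.0 kips; take 61.9 kips (yield).
Governing: min(26.2, 61.9) = 26.2 kips → weld metal.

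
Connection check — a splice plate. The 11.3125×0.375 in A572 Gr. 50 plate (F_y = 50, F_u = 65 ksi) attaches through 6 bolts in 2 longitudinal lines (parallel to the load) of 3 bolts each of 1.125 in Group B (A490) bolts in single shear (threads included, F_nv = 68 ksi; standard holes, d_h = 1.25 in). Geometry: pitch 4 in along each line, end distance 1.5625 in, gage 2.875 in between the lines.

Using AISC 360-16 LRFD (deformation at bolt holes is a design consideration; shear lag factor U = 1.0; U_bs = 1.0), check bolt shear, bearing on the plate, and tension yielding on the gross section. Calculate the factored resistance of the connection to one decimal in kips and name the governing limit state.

190.9 kips (gross-section yield governs)

Bolt shear: A_b = π(1.125)²/4 = 0.99402 in². φR_n = 0.75 × 68 × 0.99402 × 6 × 1 = 304.2 kips.
Bearing (0.375 in plate, F_u = 65 ksi): end bolts L_c = 1.5625 − 1.25/2 = 0.9375, R_n = min(1.2×0.9375×0.375×65, 2.4×1.125×0.375×65) = 27.422 kips/bolt; interior L_c = 4 − 1.25 = 2.75, R_n = 65.813 kips/bolt. φR_n = 0.75 × (2×27.422 + 4×65.813) = 238.6 kips.
Tension yield (gross): A_g = 11.3125×0.375 = 4.2422 in². φR_n = 0.90 × 50 × 4.2422 = 190.9 kips.
Governing: min(304.2, 238.6, 190.9) = 190.9 kips → gross-section yield.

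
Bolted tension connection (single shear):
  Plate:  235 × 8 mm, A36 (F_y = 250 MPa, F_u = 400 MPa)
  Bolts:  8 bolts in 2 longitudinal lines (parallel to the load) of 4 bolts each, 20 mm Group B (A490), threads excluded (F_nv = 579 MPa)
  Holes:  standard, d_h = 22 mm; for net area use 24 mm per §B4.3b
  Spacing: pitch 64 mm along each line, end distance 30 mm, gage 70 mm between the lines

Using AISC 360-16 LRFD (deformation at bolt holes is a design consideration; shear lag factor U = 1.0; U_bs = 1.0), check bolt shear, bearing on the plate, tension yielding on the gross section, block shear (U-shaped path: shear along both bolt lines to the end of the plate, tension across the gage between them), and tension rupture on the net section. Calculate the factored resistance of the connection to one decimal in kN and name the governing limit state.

Bolt shear: A_b = π(20)²/4 = 314.16 mm². φR_n = 0.75 × 579 × 314.16 × 8 × 1 = 1091.4 kN.
Bearing (8 mm plate, F_u = 400 MPa): end bolts L_c = 30 − 22/2 = 19, R_n = min(1.2×19×8×400, 2.4×20×8×400) = 72.96 kN/bolt; interior L_c = 64 − 22 = 42, R_n = 153.6 kN/bolt. φR_n = 0.75 × (2×72.96 + 6×153.6) = 800.6 kN.
Tension yield (gross): A_g = 235×8 = 1880 mm². φR_n = 0.90 × 250 × 1880 = 423.0 kN.
Block shear: shear path 2×[30+3×64] = 2×222 mm, A_gv = 3552, A_nv = 2×(222 − 3.5×24)×8 = 2208 mm²; tension across gage: (70 − 1×24)×8 = 368 mm². R_n = min(0.6×400×2208, 0.6×250×3552) + 1.0×400×368 = min(529.92, 532.8) + 147.2 = 677.12 kN. φR_n = 0.75 × 677.12 = 507.8 kN.
Tension rupture (net): A_n = (235 − 2×24)×8 = 1496 mm² (U = 1.0, A_e = A_n). φR_n = 0.75 × 400 × 1496 = 448.8 kN.
Governing: min(1091.4, 800.6, 423.0, 507.8, 448.8) = 423.0 kN → gross-section yield.

423.0 kN (gross-section yield governs)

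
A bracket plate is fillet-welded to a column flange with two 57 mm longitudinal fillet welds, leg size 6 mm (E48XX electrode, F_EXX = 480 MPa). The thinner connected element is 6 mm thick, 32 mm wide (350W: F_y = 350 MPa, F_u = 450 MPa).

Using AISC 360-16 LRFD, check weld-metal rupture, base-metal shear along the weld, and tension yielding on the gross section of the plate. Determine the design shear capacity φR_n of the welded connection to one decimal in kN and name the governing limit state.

60.5 kN (gross-section yield governs)

Weld metal: throat = 0.707×6 = 4.242 mm, L = 2×57 = 114 mm. φR_n = 0.75 × 0.6 × 480 × 4.242 × 114 = 104.5 kN.
Base metal shear (6 mm plate): yield φR_n = 1.0×0.6×350×6×114 = 143.6 kN; rupture φR_n = 0.75×0.6×450×6×114 = 138.5 kN; take 138.5 kN (rupture).
Tension yield (gross): A_g = 32×6 = 192 mm². φR_n = 0.90 × 350 × 192 = 60.5 kN.
Governing: min(104.5, 138.5, 60.5) = 60.5 kN → gross-section yield.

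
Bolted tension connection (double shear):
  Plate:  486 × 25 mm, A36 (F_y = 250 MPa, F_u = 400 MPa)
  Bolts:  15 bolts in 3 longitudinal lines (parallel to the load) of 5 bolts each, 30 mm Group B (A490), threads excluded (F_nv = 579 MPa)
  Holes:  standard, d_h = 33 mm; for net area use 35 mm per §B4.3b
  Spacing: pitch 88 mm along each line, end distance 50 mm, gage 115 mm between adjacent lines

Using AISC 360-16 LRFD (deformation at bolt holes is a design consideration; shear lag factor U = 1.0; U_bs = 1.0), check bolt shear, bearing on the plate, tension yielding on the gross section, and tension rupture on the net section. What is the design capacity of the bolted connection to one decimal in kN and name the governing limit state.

2733.8 kN (gross-section yield governs)

Bolt shear: A_b = π(30)²/4 = 706.86 mm². φR_n = 0.75 × 579 × 706.86 × 15 × 2 = 9208.6 kN.
Bearing (25 mm plate, F_u = 400 MPa): end bolts L_c = 50 − 33/2 = 33.5, R_n = min(1.2×33.5×25×400, 2.4×30×25×400) = 402 kN/bolt; interior L_c = 88 − 33 = 55, R_n = 660 kN/bolt. φR_n = 0.75 × (3×402 + 12×660) = 6844.5 kN.
Tension yield (gross): A_g = 486×25 = 12150 mm². φR_n = 0.90 × 250 × 12150 = 2733.8 kN.
Tension rupture (net): A_n = (486 − 3×35)×25 = 9525 mm² (U = 1.0, A_e = A_n). φR_n = 0.75 × 400 × 9525 = 2857.5 kN.
Governing: min(9208.6, 6844.5, 2733.8, 2857.5) = 2733.8 kN → gross-section yield.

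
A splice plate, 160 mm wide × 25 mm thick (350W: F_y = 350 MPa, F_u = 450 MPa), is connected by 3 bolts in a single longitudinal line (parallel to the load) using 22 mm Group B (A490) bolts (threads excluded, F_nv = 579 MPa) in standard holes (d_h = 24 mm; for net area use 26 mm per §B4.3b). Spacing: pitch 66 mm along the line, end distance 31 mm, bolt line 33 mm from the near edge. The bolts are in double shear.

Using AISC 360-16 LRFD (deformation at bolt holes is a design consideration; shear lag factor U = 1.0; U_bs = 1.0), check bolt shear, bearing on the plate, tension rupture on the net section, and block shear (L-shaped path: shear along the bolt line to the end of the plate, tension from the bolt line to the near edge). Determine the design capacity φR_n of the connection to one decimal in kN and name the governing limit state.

664.9 kN (block shear governs)

Bolt shear: A_b = π(22)²/4 = 380.13 mm². φR_n = 0.75 × 579 × 380.13 × 3 × 2 = 990.4 kN.
Bearing (25 mm plate, F_u = 450 MPa): end bolts L_c = 31 − 24/2 = 19, R_n = min(1.2×19×25×450, 2.4×22×25×450) = 256.5 kN/bolt; interior L_c = 66 − 24 = 42, R_n = 567 kN/bolt. φR_n = 0.75 × (1×256.5 + 2×567) = 1042.9 kN.
Tension rupture (net): A_n = (160 − 1×26)×25 = 3350 mm² (U = 1.0, A_e = A_n). φR_n = 0.75 × 450 × 3350 = 1130.6 kN.
Block shear: shear path 1×[31+2×66] = 1×163 mm, A_gv = 4075, A_nv = 1×(163 − 2.5×26)×25 = 2450 mm²; tension to near edge: (33 − 0.5×26)×25 = 500 mm². R_n = min(0.6×450×2450, 0.6×350×4075) + 1.0×450×500 = min(661.5, 855.75) + 225 = 886.5 kN. φR_n = 0.75 × 886.5 = 664.9 kN.
Governing: min(990.4, 1042.9, 1130.6, 664.9) = 664.9 kN → block shear.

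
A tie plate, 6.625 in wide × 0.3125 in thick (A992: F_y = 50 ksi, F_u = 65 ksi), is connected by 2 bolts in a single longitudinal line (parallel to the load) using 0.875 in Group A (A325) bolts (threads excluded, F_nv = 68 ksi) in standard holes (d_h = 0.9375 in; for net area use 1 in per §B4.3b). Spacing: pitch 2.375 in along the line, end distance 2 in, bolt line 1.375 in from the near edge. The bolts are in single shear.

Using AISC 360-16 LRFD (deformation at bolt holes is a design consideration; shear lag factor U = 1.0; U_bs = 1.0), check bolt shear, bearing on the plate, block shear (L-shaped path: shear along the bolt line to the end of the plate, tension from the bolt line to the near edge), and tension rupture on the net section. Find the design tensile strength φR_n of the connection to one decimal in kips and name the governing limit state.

Bolt shear: A_b = π(0.875)²/4 = 0.60132 in². φR_n = 0.75 × 68 × 0.60132 × 2 × 1 = 61.3 kips.
Bearing (0.3125 in plate, F_u = 65 ksi): end bolts L_c = 2 − 0.9375/2 = 1.53125, R_n = min(1.2×1.53125×0.3125×65, 2.4×0.875×0.3125×65) = 37.324 kips/bolt; interior L_c = 2.375 − 0.9375 = 1.4375, R_n = 35.039 kips/bolt. φR_n = 0.75 × (1×37.324 + 1×35.039) = 54.3 kips.
Block shear: shear path 1×[2+1×2.375] = 1×4.375 in, A_gv = 1.3672, A_nv = 1×(4.375 − 1.5×1)×0.3125 = 0.89844 in²; tension to near edge: (1.375 − 0.5×1)×0.3125 = 0.27344 in². R_n = min(0.6×65×0.89844, 0.6×50×1.3672) + 1.0×65×0.27344 = min(35.039, 41.016) + 17.774 = 52.813 kips. φR_n = 0.75 × 52.813 = 39.6 kips.
Tension rupture (net): A_n = (6.625 − 1×1)×0.3125 = 1.7578 in² (U = 1.0, A_e = A_n). φR_n = 0.75 × 65 × 1.7578 = 85.7 kips.
Governing: min(61.3, 54.3, 39.6, 85.7) = 39.6 kips → block shear.

39.6 kips (block shear governs)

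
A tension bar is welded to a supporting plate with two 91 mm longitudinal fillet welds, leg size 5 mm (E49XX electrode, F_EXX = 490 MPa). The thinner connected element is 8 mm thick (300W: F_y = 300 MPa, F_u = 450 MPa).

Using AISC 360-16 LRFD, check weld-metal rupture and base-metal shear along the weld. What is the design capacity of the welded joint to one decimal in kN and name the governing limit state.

Weld metal: throat = 0.707×5 = 3.535 mm, L = 2×91 = 182 mm. φR_n = 0.75 × 0.6 × 490 × 3.535 × 182 = 141.9 kN.
Base metal shear (8 mm plate): yield φR_n = 1.0×0.6×300×8×182 = 262.1 kN; rupture φR_n = 0.75×0.6×450×8×182 = 294.8 kN; take 262.1 kN (yield).
Governing: min(141.9, 262.1) = 141.9 kN → weld metal.

141.9 kN (weld metal governs)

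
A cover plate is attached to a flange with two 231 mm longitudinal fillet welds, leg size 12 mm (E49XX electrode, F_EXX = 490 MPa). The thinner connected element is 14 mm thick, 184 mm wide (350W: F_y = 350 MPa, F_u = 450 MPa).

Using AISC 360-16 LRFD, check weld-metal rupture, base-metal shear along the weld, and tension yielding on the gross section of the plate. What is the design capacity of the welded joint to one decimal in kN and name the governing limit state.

811.4 kN (gross-section yield governs)

Weld metal: throat = 0.707×12 = 8.484 mm, L = 2×231 = 462 mm. φR_n = 0.75 × 0.6 × 490 × 8.484 × 462 = 864.3 kN.
Base metal shear (14 mm plate): yield φR_n = 1.0×0.6×350×14×462 = 1358.3 kN; rupture φR_n = 0.75×0.6×450×14×462 = 1309.8 kN; take 1309.8 kN (rupture).
Tension yield (gross): A_g = 184×14 = 2576 mm². φR_n = 0.90 × 350 × 2576 = 811.4 kN.
Governing: min(864.3, 1309.8, 811.4) = 811.4 kN → gross-section yield.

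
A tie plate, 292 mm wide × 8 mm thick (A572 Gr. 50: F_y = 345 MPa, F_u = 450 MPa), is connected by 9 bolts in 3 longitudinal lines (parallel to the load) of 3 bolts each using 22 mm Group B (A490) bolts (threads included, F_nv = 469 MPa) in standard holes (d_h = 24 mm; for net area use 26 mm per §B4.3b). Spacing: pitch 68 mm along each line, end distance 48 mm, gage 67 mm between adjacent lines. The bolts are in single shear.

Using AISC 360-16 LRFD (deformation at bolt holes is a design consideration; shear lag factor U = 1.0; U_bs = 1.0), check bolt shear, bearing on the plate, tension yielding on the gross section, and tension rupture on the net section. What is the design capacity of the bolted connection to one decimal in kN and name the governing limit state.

577.8 kN (net-section rupture governs)

Bolt shear: A_b = π(22)²/4 = 380.13 mm². φR_n = 0.75 × 469 × 380.13 × 9 × 1 = 1203.4 kN.
Bearing (8 mm plate, F_u = 450 MPa): end bolts L_c = 48 − 24/2 = 36, R_n = min(1.2×36×8×450, 2.4×22×8×450) = 155.52 kN/bolt; interior L_c = 68 − 24 = 44, R_n = 190.08 kN/bolt. φR_n = 0.75 × (3×155.52 + 6×190.08) = 1205.3 kN.
Tension yield (gross): A_g = 292×8 = 2336 mm². φR_n = 0.90 × 345 × 2336 = 725.3 kN.
Tension rupture (net): A_n = (292 − 3×26)×8 = 1712 mm² (U = 1.0, A_e = A_n). φR_n = 0.75 × 450 × 1712 = 577.8 kN.
Governing: min(1203.4, 1205.3, 725.3, 577.8) = 577.8 kN → net-section rupture.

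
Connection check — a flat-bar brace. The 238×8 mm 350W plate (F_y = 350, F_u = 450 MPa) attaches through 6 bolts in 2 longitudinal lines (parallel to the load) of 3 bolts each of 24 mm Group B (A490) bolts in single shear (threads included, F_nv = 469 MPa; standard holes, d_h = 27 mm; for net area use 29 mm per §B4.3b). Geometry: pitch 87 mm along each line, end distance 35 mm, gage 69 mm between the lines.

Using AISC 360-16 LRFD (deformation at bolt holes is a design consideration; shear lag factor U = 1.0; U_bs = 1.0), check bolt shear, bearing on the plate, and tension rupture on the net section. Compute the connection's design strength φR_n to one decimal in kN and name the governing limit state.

Bolt shear: A_b = π(24)²/4 = 452.39 mm². φR_n = 0.75 × 469 × 452.39 × 6 × 1 = 954.8 kN.
Bearing (8 mm plate, F_u = 450 MPa): end bolts L_c = 35 − 27/2 = 21.5, R_n = min(1.2×21.5×8×450, 2.4×24×8×450) = 92.88 kN/bolt; interior L_c = 87 − 27 = 60, R_n = 207.36 kN/bolt. φR_n = 0.75 × (2×92.88 + 4×207.36) = 761.4 kN.
Tension rupture (net): A_n = (238 − 2×29)×8 = 1440 mm² (U = 1.0, A_e = A_n). φR_n = 0.75 × 450 × 1440 = 486.0 kN.
Governing: min(954.8, 761.4, 486.0) = 486.0 kN → net-section rupture.

486.0 kN (net-section rupture governs)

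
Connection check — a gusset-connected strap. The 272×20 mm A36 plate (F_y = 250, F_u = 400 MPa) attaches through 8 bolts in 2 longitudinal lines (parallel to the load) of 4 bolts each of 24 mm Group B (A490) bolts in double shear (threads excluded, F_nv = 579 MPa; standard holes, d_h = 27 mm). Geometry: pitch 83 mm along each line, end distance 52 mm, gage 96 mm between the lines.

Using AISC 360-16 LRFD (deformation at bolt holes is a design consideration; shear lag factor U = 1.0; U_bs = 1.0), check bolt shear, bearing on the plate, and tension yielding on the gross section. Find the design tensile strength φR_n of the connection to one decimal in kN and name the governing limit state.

Bolt shear: A_b = π(24)²/4 = 452.39 mm². φR_n = 0.75 × 579 × 452.39 × 8 × 2 = 3143.2 kN.
Bearing (20 mm plate, F_u = 400 MPa): end bolts L_c = 52 − 27/2 = 38.5, R_n = min(1.2×38.5×20×400, 2.4×24×20×400) = 369.6 kN/bolt; interior L_c = 83 − 27 = 56, R_n = 460.8 kN/bolt. φR_n = 0.75 × (2×369.6 + 6×460.8) = 2628.0 kN.
Tension yield (gross): A_g = 272×20 = 5440 mm². φR_n = 0.90 × 250 × 5440 = 1224.0 kN.
Governing: min(3143.2, 2628.0, 1224.0) = 1224.0 kN → gross-section yield.

1224.0 kN (gross-section yield governs)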